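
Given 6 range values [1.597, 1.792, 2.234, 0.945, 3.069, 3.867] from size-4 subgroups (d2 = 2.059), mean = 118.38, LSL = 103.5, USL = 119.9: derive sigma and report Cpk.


R_bar = (1.597 + 1.792 + 2.234 + 0.945 + 3.069 + 3.867) / 6 = 2.2506667
sigma = R_bar / d2 = 2.2506667 / 2.059 = 1.0930873
Cp = (USL - LSL)/(6*sigma) = (119.9 - 103.5)/(6*1.0930873) = 2.5006
Cpu = (119.9 - 118.38)/(3*1.0930873) = 0.4635
Cpl = (118.38 - 103.5)/(3*1.0930873) = 4.5376
Cpk = min(Cpu, Cpl) = 0.4635

0.4635


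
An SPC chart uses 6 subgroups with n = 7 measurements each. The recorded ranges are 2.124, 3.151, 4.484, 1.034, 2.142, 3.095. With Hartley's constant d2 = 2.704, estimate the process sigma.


R_bar = (2.124 + 3.151 + 4.484 + 1.034 + 2.142 + 3.095) / 6
R_bar = 16.03 / 6 = 2.6716667
sigma_hat = R_bar / d2 = 2.6716667 / 2.704 = 0.9880

0.9880


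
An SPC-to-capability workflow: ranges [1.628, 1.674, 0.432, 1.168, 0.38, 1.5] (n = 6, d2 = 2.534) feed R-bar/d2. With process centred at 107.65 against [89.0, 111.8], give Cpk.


R_bar = (1.628 + 1.674 + 0.432 + 1.168 + 0.38 + 1.5) / 6 = 1.1303333
sigma = R_bar / d2 = 1.1303333 / 2.534 = 0.44606681
Cp = (USL - LSL)/(6*sigma) = (111.8 - 89.0)/(6*0.44606681) = 8.5189
Cpu = (111.8 - 107.65)/(3*0.44606681) = 3.1012
Cpl = (107.65 - 89.0)/(3*0.44606681) = 13.9366
Cpk = min(Cpu, Cpl) = 3.1012

3.1012


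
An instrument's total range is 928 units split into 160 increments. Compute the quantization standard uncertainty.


resolution = range / divisions
resolution = 928 / 160 = 5.8
u_res = resolution / (2*sqrt(3))
u_res = 5.8 / 3.4641016
u_res = 1.6743

1.6743


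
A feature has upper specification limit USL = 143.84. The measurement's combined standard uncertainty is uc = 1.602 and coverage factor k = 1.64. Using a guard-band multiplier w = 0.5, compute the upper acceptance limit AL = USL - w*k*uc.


U = k * uc = 1.64 * 1.602 = 2.62728
guard band g = w * U = 0.5 * 2.62728 = 1.31364
AL = USL - g = 143.84 - 1.31364
AL = 142.5264

142.5264


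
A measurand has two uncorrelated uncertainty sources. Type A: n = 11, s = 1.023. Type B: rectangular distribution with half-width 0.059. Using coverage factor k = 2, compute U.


u_A = s / sqrt(n) = 1.023 / sqrt(11) = 0.30844611
u_B = half_width / sqrt(3) = 0.059 / sqrt(3) = 0.034063666
uc = sqrt(u_A^2 + u_B^2) = sqrt(0.30844611^2 + 0.034063666^2) = 0.31032134
U = k * uc = 2 * 0.31032134
U = 0.6206

0.6206


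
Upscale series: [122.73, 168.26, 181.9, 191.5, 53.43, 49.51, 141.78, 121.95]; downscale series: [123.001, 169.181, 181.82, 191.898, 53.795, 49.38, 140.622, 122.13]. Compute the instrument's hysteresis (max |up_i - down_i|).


|122.73 - 123.001| = 0.2710
|168.26 - 169.181| = 0.9210
|181.9 - 181.82| = 0.0800
|191.5 - 191.898| = 0.3980
|53.43 - 53.795| = 0.3650
|49.51 - 49.38| = 0.1300
|141.78 - 140.622| = 1.1580
|121.95 - 122.13| = 0.1800
hysteresis = max(diffs) = 1.1580

1.1580


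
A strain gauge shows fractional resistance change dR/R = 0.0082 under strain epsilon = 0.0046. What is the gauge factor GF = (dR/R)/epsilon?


GF = (dR/R) / epsilon
= 0.0082 / 0.0046
= 1.7826

1.7826


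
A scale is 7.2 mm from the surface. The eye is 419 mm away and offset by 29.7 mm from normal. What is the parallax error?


error = h * offset / d
= 7.2 * 29.7 / 419
= 0.5104

0.5104


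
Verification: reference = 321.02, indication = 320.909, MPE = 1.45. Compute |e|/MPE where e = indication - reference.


e = indication - reference = 320.909 - 321.02 = -0.1110
|e| = 0.1110
ratio = |e| / MPE = 0.1110 / 1.45
ratio = 0.0766

0.0766


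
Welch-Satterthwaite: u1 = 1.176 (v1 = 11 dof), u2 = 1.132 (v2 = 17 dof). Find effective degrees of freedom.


uc = sqrt(u1^2 + u2^2) = sqrt(1.176^2 + 1.132^2) = 1.632299
v_eff = uc^4 / (u1^4/v1 + u2^4/v2)
= 1.632299^4 / (1.176^4/11 + 1.132^4/17)
= 7.0990275 / 0.27046581
v_eff = 26.2474

26.2474


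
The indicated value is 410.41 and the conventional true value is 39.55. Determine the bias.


Systematic error = measured - true
= 410.41 - 39.55
= 370.8600

370.8600


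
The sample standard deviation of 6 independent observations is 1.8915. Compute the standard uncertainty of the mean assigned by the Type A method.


u_A = s / sqrt(n)
u_A = 1.8915 / sqrt(6)
u_A = 1.8915 / 2.4494897
u_A = 0.7722

0.7722


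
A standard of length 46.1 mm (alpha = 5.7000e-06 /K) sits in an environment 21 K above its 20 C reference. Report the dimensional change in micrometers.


dL = L * alpha * dT
= 46.1 * 5.7000e-06 * 21
= 0.0055182 mm
dL_um = 0.0055182 * 1000 = 5.5182 um

5.5182


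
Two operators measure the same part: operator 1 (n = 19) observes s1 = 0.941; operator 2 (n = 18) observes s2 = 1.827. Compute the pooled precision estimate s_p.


s_p = sqrt(((n1-1)*s1^2 + (n2-1)*s2^2) / (n1+n2-2))
numerator = (19-1)*0.941^2 + (18-1)*1.827^2 = 15.938658 + 56.744793 = 72.683451
denominator = 19 + 18 - 2 = 35
s_p^2 = 72.683451 / 35 = 2.07667
s_p = sqrt(2.07667) = 1.4411

1.4411


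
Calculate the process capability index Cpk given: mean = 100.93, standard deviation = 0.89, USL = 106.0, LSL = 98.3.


Cpu = (USL - mean) / (3*sigma) = (106.0 - 100.93) / (3*0.89) = 1.8989
Cpl = (mean - LSL) / (3*sigma) = (100.93 - 98.3) / (3*0.89) = 0.9850
Cpk = min(Cpu, Cpl) = 0.9850

0.9850


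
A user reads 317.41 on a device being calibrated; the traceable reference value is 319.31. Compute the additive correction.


Correction = standard - reading
= 319.31 - 317.41
= 1.9000

1.9000


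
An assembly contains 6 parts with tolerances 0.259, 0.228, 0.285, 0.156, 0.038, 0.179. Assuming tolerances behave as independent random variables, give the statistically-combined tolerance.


RSS = sqrt(0.259^2 + 0.228^2 + 0.285^2 + 0.156^2 + 0.038^2 + 0.179^2)
= sqrt(0.258111)
= 0.5080

0.5080


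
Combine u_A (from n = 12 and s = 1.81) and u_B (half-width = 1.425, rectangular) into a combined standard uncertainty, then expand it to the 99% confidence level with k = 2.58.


u_A = s / sqrt(n) = 1.81 / sqrt(12) = 0.52250199
u_B = half_width / sqrt(3) = 1.425 / sqrt(3) = 0.82272413
uc = sqrt(u_A^2 + u_B^2) = sqrt(0.52250199^2 + 0.82272413^2) = 0.97461958
U = k * uc = 2.58 * 0.97461958
U = 2.5145

2.5145


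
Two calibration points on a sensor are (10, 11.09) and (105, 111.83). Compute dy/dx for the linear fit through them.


slope = (y2 - y1) / (x2 - x1)
= (111.83 - 11.09) / (105 - 10)
= 100.7400 / 95
= 1.0604

1.0604


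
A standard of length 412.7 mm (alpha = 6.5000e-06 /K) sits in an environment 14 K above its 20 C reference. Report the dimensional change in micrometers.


dL = L * alpha * dT
= 412.7 * 6.5000e-06 * 14
= 0.0375557 mm
dL_um = 0.0375557 * 1000 = 37.5557 um

37.5557


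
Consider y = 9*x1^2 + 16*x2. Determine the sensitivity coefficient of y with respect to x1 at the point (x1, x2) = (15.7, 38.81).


y = 9*x1^2 + 16*x2
dy/dx1 = 2*9*x1
Evaluate at x1 = 15.7: c1 = 18 * 15.7
c1 = 282.6000

282.6000


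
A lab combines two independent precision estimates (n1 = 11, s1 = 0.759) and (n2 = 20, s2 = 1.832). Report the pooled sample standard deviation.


s_p = sqrt(((n1-1)*s1^2 + (n2-1)*s2^2) / (n1+n2-2))
numerator = (11-1)*0.759^2 + (20-1)*1.832^2 = 5.76081 + 63.768256 = 69.529066
denominator = 11 + 20 - 2 = 29
s_p^2 = 69.529066 / 29 = 2.397554
s_p = sqrt(2.397554) = 1.5484

1.5484


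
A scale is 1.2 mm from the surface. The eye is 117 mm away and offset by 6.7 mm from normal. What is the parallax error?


error = h * offset / d
= 1.2 * 6.7 / 117
= 0.0687

0.0687


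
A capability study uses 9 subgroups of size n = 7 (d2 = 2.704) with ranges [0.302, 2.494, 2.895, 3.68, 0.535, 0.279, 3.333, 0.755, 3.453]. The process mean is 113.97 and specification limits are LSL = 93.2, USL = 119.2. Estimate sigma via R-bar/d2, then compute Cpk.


R_bar = (0.302 + 2.494 + 2.895 + 3.68 + 0.535 + 0.279 + 3.333 + 0.755 + 3.453) / 9 = 1.9695556
sigma = R_bar / d2 = 1.9695556 / 2.704 = 0.72838595
Cp = (USL - LSL)/(6*sigma) = (119.2 - 93.2)/(6*0.72838595) = 5.9492
Cpu = (119.2 - 113.97)/(3*0.72838595) = 2.3934
Cpl = (113.97 - 93.2)/(3*0.72838595) = 9.5050
Cpk = min(Cpu, Cpl) = 2.3934

2.3934


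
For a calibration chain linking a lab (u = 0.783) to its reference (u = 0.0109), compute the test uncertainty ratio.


TUR = u_lab / u_ref
= 0.783 / 0.0109
= 71.8349

71.8349


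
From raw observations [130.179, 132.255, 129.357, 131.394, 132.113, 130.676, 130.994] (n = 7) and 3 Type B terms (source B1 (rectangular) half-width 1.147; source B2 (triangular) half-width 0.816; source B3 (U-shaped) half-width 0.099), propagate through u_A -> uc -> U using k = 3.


mean = (130.179 + 132.255 + 129.357 + 131.394 + 132.113 + 130.676 + 130.994) / 7 = 130.9954286
s = sqrt(sum((x - mean)^2)/(n-1)) = 1.0366119
u_A = s / sqrt(n) = 1.0366119 / sqrt(7) = 0.39180247
u_B1 = 1.147 / sqrt(3) = 0.66222076
u_B2 = 0.816 / sqrt(6) = 0.33313061
u_B3 = 0.099 / sqrt(2) = 0.070003571
uc = sqrt(0.39180247^2 + 0.66222076^2 + 0.33313061^2 + 0.070003571^2) = 0.84138102
U = k * uc = 3 * 0.84138102
U = 2.5241

2.5241


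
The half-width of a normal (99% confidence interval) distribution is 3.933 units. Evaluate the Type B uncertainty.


u_B = half_width / 2.576
u_B = 3.933 / 2.576
u_B = 1.5268

1.5268


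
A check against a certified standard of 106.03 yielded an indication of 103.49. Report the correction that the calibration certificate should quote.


Correction = standard - reading
= 106.03 - 103.49
= 2.5400

2.5400


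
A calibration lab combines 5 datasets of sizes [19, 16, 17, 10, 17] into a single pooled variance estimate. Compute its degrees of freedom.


nu = sum_i (n_i - 1)
nu = ((19 - 1) + (16 - 1) + (17 - 1) + (10 - 1) + (17 - 1))
nu = 18 + 15 + 16 + 9 + 16
nu = 74

74


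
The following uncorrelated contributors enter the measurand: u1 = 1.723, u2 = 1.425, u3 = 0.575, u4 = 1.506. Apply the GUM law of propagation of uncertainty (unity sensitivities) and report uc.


uc = sqrt(1.723^2 + 1.425^2 + 0.575^2 + 1.506^2)
uc = sqrt(7.598015)
uc = 2.7564

2.7564


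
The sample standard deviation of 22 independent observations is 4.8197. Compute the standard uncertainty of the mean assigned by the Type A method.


u_A = s / sqrt(n)
u_A = 4.8197 / sqrt(22)
u_A = 4.8197 / 4.6904158
u_A = 1.0276

1.0276


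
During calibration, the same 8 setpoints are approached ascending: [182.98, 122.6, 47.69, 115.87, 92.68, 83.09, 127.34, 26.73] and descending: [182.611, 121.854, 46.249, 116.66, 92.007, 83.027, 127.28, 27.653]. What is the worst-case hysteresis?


|182.98 - 182.611| = 0.3690
|122.6 - 121.854| = 0.7460
|47.69 - 46.249| = 1.4410
|115.87 - 116.66| = 0.7900
|92.68 - 92.007| = 0.6730
|83.09 - 83.027| = 0.0630
|127.34 - 127.28| = 0.0600
|26.73 - 27.653| = 0.9230
hysteresis = max(diffs) = 1.4410

1.4410


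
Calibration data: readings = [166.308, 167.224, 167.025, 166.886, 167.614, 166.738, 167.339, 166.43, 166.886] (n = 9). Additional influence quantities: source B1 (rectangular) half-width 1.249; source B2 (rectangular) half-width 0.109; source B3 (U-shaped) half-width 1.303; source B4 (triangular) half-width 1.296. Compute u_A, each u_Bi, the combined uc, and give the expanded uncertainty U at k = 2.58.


mean = (166.308 + 167.224 + 167.025 + 166.886 + 167.614 + 166.738 + 167.339 + 166.43 + 166.886) / 9 = 166.9388889
s = sqrt(sum((x - mean)^2)/(n-1)) = 0.41945007
u_A = s / sqrt(n) = 0.41945007 / sqrt(9) = 0.13981669
u_B1 = 1.249 / sqrt(3) = 0.72111049
u_B2 = 0.109 / sqrt(3) = 0.062931179
u_B3 = 1.303 / sqrt(2) = 0.92136014
u_B4 = 1.296 / sqrt(6) = 0.52908978
uc = sqrt(0.13981669^2 + 0.72111049^2 + 0.062931179^2 + 0.92136014^2 + 0.52908978^2) = 1.2931937
U = k * uc = 2.58 * 1.2931937
U = 3.3364

3.3364


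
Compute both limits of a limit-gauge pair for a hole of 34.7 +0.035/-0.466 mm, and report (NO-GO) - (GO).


GO = nominal - lower_tol (smallest hole = maximum material condition)
GO = 34.7 - 0.466 = 34.234
NO-GO = nominal + upper_tol (largest hole = least material condition)
NO-GO = 34.7 + 0.035 = 34.735
spread = NO-GO - GO = 34.735 - 34.234 = 0.5010

0.5010


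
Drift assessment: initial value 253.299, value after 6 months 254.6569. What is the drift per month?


rate = (v2 - v1) / months
= (254.6569 - 253.299) / 6
= 1.3579 / 6
= 0.2263

0.2263


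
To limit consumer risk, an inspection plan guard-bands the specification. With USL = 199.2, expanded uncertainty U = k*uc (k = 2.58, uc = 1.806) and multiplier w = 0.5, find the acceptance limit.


U = k * uc = 2.58 * 1.806 = 4.65948
guard band g = w * U = 0.5 * 4.65948 = 2.32974
AL = USL - g = 199.2 - 2.32974
AL = 196.8703

196.8703


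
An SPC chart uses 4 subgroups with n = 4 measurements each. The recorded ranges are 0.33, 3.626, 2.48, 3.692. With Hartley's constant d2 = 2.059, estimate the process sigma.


R_bar = (0.33 + 3.626 + 2.48 + 3.692) / 4
R_bar = 10.128 / 4 = 2.532
sigma_hat = R_bar / d2 = 2.532 / 2.059 = 1.2297

1.2297


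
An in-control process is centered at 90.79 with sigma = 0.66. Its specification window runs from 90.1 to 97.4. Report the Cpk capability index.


Cpu = (USL - mean) / (3*sigma) = (97.4 - 90.79) / (3*0.66) = 3.3384
Cpl = (mean - LSL) / (3*sigma) = (90.79 - 90.1) / (3*0.66) = 0.3485
Cpk = min(Cpu, Cpl) = 0.3485

0.3485


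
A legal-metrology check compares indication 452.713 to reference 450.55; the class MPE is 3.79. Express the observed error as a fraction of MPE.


e = indication - reference = 452.713 - 450.55 = 2.1630
|e| = 2.1630
ratio = |e| / MPE = 2.1630 / 3.79
ratio = 0.5707

0.5707


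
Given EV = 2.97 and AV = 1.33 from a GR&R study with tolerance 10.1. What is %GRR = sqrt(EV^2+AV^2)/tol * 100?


GRR = sqrt(EV^2 + AV^2) = sqrt(2.97^2 + 1.33^2) = 3.2541973
%GRR = GRR / tol * 100 = 3.2541973 / 10.1 * 100
%GRR = 32.2198

32.2198


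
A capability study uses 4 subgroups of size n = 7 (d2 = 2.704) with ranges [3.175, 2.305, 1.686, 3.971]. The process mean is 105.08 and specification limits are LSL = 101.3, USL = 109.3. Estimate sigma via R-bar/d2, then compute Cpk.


R_bar = (3.175 + 2.305 + 1.686 + 3.971) / 4 = 2.78425
sigma = R_bar / d2 = 2.78425 / 2.704 = 1.0296783
Cp = (USL - LSL)/(6*sigma) = (109.3 - 101.3)/(6*1.0296783) = 1.2949
Cpu = (109.3 - 105.08)/(3*1.0296783) = 1.3661
Cpl = (105.08 - 101.3)/(3*1.0296783) = 1.2237
Cpk = min(Cpu, Cpl) = 1.2237

1.2237


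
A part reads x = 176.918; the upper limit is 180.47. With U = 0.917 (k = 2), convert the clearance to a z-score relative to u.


u = U / k = 0.917 / 2 = 0.4585
margin = |USL - x| = |180.47 - 176.918| = 3.552
z = margin / u = 3.552 / 0.4585
z = 7.7470

7.7470


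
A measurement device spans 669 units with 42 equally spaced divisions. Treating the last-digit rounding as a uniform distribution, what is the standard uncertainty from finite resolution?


resolution = range / divisions
resolution = 669 / 42 = 15.928571
u_res = resolution / (2*sqrt(3))
u_res = 15.928571 / 3.4641016
u_res = 4.5982

4.5982


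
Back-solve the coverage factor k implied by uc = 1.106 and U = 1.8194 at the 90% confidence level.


k = U / uc
k = 1.8194 / 1.106
k = 1.645

1.645


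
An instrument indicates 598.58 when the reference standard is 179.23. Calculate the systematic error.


Systematic error = measured - true
= 598.58 - 179.23
= 419.3500

419.3500


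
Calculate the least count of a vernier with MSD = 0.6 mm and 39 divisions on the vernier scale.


LC = MSD / n_div
= 0.6 / 39
= 0.0154

0.0154


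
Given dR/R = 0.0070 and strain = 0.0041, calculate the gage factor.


GF = (dR/R) / epsilon
= 0.0070 / 0.0041
= 1.7073

1.7073


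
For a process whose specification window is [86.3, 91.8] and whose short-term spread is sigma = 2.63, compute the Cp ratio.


Cp = (USL - LSL) / (6 * sigma)
= (91.8 - 86.3) / (6 * 2.63)
= 5.5000 / 15.7800
= 0.3485

0.3485


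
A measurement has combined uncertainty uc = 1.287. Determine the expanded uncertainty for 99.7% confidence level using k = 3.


U = k * uc
U = 3 * 1.287
U = 3.8610

3.8610


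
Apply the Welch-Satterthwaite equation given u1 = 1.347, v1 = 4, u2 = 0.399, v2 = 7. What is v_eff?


uc = sqrt(u1^2 + u2^2) = sqrt(1.347^2 + 0.399^2) = 1.4048523
v_eff = uc^4 / (u1^4/v1 + u2^4/v2)
= 1.4048523^4 / (1.347^4/4 + 0.399^4/7)
= 3.8951364 / 0.82664071
v_eff = 4.7120

4.7120


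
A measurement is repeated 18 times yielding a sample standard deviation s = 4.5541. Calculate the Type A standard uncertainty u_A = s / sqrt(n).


u_A = s / sqrt(n)
u_A = 4.5541 / sqrt(18)
u_A = 4.5541 / 4.2426407
u_A = 1.0734

1.0734


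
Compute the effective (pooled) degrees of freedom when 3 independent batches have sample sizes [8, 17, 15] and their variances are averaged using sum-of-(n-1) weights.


nu = sum_i (n_i - 1)
nu = ((8 - 1) + (17 - 1) + (15 - 1))
nu = 7 + 16 + 14
nu = 37

37


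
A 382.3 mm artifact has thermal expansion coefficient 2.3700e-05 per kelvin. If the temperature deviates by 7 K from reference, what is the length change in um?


dL = L * alpha * dT
= 382.3 * 2.3700e-05 * 7
= 0.0634236 mm
dL_um = 0.0634236 * 1000 = 63.4236 um

63.4236


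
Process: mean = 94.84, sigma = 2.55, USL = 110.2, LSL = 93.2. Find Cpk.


Cpu = (USL - mean) / (3*sigma) = (110.2 - 94.84) / (3*2.55) = 2.0078
Cpl = (mean - LSL) / (3*sigma) = (94.84 - 93.2) / (3*2.55) = 0.2144
Cpk = min(Cpu, Cpl) = 0.2144

0.2144


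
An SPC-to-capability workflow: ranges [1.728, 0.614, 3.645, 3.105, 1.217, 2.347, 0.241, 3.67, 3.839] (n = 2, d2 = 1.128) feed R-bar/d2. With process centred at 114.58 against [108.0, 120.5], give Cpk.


R_bar = (1.728 + 0.614 + 3.645 + 3.105 + 1.217 + 2.347 + 0.241 + 3.67 + 3.839) / 9 = 2.2673333
sigma = R_bar / d2 = 2.2673333 / 1.128 = 2.0100473
Cp = (USL - LSL)/(6*sigma) = (120.5 - 108.0)/(6*2.0100473) = 1.0365
Cpu = (120.5 - 114.58)/(3*2.0100473) = 0.9817
Cpl = (114.58 - 108.0)/(3*2.0100473) = 1.0912
Cpk = min(Cpu, Cpl) = 0.9817

0.9817


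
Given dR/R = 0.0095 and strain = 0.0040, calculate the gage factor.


GF = (dR/R) / epsilon
= 0.0095 / 0.0040
= 2.3750

2.3750


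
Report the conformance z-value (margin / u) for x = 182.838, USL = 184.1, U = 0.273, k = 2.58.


u = U / k = 0.273 / 2.58 = 0.10581395
margin = |USL - x| = |184.1 - 182.838| = 1.262
z = margin / u = 1.262 / 0.10581395
z = 11.9266

11.9266


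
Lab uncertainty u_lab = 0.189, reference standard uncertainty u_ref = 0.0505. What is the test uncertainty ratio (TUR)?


TUR = u_lab / u_ref
= 0.189 / 0.0505
= 3.7426

3.7426


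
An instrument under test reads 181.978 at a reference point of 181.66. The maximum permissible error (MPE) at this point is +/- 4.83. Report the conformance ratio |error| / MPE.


e = indication - reference = 181.978 - 181.66 = 0.3180
|e| = 0.3180
ratio = |e| / MPE = 0.3180 / 4.83
ratio = 0.0658

0.0658


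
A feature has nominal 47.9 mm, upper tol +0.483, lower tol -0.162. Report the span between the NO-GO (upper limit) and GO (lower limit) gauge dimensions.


GO = nominal - lower_tol (smallest hole = maximum material condition)
GO = 47.9 - 0.162 = 47.738
NO-GO = nominal + upper_tol (largest hole = least material condition)
NO-GO = 47.9 + 0.483 = 48.383
spread = NO-GO - GO = 48.383 - 47.738 = 0.6450

0.6450


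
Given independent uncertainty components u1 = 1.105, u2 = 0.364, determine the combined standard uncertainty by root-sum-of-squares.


uc = sqrt(1.105^2 + 0.364^2)
uc = sqrt(1.353521)
uc = 1.1634

1.1634


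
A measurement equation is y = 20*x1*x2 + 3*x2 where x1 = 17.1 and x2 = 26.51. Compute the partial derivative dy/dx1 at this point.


y = 20*x1*x2 + 3*x2
dy/dx1 = 20*x2
Evaluate at x2 = 26.51: c1 = 20 * 26.51
c1 = 530.2000

530.2000


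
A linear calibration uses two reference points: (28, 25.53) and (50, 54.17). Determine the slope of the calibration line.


slope = (y2 - y1) / (x2 - x1)
= (54.17 - 25.53) / (50 - 28)
= 28.6400 / 22
= 1.3018

1.3018


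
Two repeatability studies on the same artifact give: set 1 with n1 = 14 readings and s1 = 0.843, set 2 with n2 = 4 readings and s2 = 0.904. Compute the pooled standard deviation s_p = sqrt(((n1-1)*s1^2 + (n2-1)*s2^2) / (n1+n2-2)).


s_p = sqrt(((n1-1)*s1^2 + (n2-1)*s2^2) / (n1+n2-2))
numerator = (14-1)*0.843^2 + (4-1)*0.904^2 = 9.238437 + 2.451648 = 11.690085
denominator = 14 + 4 - 2 = 16
s_p^2 = 11.690085 / 16 = 0.73063031
s_p = sqrt(0.73063031) = 0.8548

0.8548


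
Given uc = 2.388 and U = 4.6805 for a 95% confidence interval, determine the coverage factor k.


k = U / uc
k = 4.6805 / 2.388
k = 1.96

1.96


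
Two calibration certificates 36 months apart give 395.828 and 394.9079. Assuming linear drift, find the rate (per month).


rate = (v2 - v1) / months
= (394.9079 - 395.828) / 36
= -0.9201 / 36
= -0.0256

-0.0256


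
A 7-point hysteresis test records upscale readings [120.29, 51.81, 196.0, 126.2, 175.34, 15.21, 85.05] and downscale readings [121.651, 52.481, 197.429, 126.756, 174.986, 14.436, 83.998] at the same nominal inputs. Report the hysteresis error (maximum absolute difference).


|120.29 - 121.651| = 1.3610
|51.81 - 52.481| = 0.6710
|196.0 - 197.429| = 1.4290
|126.2 - 126.756| = 0.5560
|175.34 - 174.986| = 0.3540
|15.21 - 14.436| = 0.7740
|85.05 - 83.998| = 1.0520
hysteresis = max(diffs) = 1.4290

1.4290


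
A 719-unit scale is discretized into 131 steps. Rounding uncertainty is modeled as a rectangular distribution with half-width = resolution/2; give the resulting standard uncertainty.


resolution = range / divisions
resolution = 719 / 131 = 5.4885496
u_res = resolution / (2*sqrt(3))
u_res = 5.4885496 / 3.4641016
u_res = 1.5844

1.5844


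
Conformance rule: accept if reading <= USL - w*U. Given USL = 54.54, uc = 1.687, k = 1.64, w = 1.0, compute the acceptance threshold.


U = k * uc = 1.64 * 1.687 = 2.76668
guard band g = w * U = 1.0 * 2.76668 = 2.76668
AL = USL - g = 54.54 - 2.76668
AL = 51.7733

51.7733


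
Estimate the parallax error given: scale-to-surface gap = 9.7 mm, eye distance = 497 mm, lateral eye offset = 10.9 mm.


error = h * offset / d
= 9.7 * 10.9 / 497
= 0.2127

0.2127


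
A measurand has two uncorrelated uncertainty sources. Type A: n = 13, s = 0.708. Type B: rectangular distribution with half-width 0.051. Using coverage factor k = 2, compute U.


u_A = s / sqrt(n) = 0.708 / sqrt(13) = 0.19636387
u_B = half_width / sqrt(3) = 0.051 / sqrt(3) = 0.029444864
uc = sqrt(u_A^2 + u_B^2) = sqrt(0.19636387^2 + 0.029444864^2) = 0.19855923
U = k * uc = 2 * 0.19855923
U = 0.3971

0.3971


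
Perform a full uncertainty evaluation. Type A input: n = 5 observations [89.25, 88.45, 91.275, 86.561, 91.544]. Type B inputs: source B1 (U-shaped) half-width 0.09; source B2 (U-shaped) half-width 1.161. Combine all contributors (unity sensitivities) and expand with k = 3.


mean = (89.25 + 88.45 + 91.275 + 86.561 + 91.544) / 5 = 89.416
s = sqrt(sum((x - mean)^2)/(n-1)) = 2.0673656
u_A = s / sqrt(n) = 2.0673656 / sqrt(5) = 0.924554
u_B1 = 0.09 / sqrt(2) = 0.06363961
u_B2 = 1.161 / sqrt(2) = 0.82095097
uc = sqrt(0.924554^2 + 0.06363961^2 + 0.82095097^2) = 1.2380673
U = k * uc = 3 * 1.2380673
U = 3.7142

3.7142


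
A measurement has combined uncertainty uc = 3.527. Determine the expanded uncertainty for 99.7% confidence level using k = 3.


U = k * uc
U = 3 * 3.527
U = 10.5810

10.5810


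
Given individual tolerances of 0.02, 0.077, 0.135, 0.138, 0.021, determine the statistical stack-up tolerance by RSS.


RSS = sqrt(0.02^2 + 0.077^2 + 0.135^2 + 0.138^2 + 0.021^2)
= sqrt(0.044039)
= 0.2099

0.2099


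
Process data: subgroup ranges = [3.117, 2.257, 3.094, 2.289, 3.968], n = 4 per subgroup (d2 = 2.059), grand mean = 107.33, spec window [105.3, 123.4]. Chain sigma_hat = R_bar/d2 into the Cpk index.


R_bar = (3.117 + 2.257 + 3.094 + 2.289 + 3.968) / 5 = 2.945
sigma = R_bar / d2 = 2.945 / 2.059 = 1.430306
Cp = (USL - LSL)/(6*sigma) = (123.4 - 105.3)/(6*1.430306) = 2.1091
Cpu = (123.4 - 107.33)/(3*1.430306) = 3.7451
Cpl = (107.33 - 105.3)/(3*1.430306) = 0.4731
Cpk = min(Cpu, Cpl) = 0.4731

0.4731


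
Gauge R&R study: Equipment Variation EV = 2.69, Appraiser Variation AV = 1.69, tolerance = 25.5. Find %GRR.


GRR = sqrt(EV^2 + AV^2) = sqrt(2.69^2 + 1.69^2) = 3.1768223
%GRR = GRR / tol * 100 = 3.1768223 / 25.5 * 100
%GRR = 12.4581

12.4581


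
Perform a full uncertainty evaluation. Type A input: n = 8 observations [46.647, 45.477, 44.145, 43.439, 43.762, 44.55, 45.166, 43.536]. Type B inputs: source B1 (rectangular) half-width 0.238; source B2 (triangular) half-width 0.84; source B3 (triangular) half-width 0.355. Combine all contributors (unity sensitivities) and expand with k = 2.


mean = (46.647 + 45.477 + 44.145 + 43.439 + 43.762 + 44.55 + 45.166 + 43.536) / 8 = 44.59025
s = sqrt(sum((x - mean)^2)/(n-1)) = 1.1129574
u_A = s / sqrt(n) = 1.1129574 / sqrt(8) = 0.39348986
u_B1 = 0.238 / sqrt(3) = 0.13740936
u_B2 = 0.84 / sqrt(6) = 0.34292856
u_B3 = 0.355 / sqrt(6) = 0.14492814
uc = sqrt(0.39348986^2 + 0.13740936^2 + 0.34292856^2 + 0.14492814^2) = 0.55885576
U = k * uc = 2 * 0.55885576
U = 1.1177

1.1177


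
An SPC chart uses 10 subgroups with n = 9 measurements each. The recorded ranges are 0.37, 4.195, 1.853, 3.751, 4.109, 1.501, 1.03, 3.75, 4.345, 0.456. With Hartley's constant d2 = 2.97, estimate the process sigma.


R_bar = (0.37 + 4.195 + 1.853 + 3.751 + 4.109 + 1.501 + 1.03 + 3.75 + 4.345 + 0.456) / 10
R_bar = 25.36 / 10 = 2.536
sigma_hat = R_bar / d2 = 2.536 / 2.97 = 0.8539

0.8539


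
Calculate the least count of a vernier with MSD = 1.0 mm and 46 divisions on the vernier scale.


LC = MSD / n_div
= 1.0 / 46
= 0.0217

0.0217


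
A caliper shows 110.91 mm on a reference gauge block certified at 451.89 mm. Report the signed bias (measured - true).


Systematic error = measured - true
= 110.91 - 451.89
= -340.9800

-340.9800


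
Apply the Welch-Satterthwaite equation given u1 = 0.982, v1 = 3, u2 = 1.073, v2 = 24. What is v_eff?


uc = sqrt(u1^2 + u2^2) = sqrt(0.982^2 + 1.073^2) = 1.4545284
v_eff = uc^4 / (u1^4/v1 + u2^4/v2)
= 1.4545284^4 / (0.982^4/3 + 1.073^4/24)
= 4.4759871 / 0.3652052
v_eff = 12.2561

12.2561


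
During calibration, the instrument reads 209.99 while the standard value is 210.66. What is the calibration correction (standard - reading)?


Correction = standard - reading
= 210.66 - 209.99
= 0.6700

0.6700


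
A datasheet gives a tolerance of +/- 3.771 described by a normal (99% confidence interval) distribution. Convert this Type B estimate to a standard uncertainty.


u_B = half_width / 2.576
u_B = 3.771 / 2.576
u_B = 1.4639

1.4639


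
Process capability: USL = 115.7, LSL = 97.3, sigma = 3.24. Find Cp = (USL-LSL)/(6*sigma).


Cp = (USL - LSL) / (6 * sigma)
= (115.7 - 97.3) / (6 * 3.24)
= 18.4000 / 19.4400
= 0.9465

0.9465


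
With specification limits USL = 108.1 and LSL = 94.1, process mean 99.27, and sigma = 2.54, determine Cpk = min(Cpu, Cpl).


Cpu = (USL - mean) / (3*sigma) = (108.1 - 99.27) / (3*2.54) = 1.1588
Cpl = (mean - LSL) / (3*sigma) = (99.27 - 94.1) / (3*2.54) = 0.6785
Cpk = min(Cpu, Cpl) = 0.6785

0.6785


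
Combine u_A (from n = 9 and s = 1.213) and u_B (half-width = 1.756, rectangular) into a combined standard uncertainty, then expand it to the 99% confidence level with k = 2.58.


u_A = s / sqrt(n) = 1.213 / sqrt(9) = 0.40433333
u_B = half_width / sqrt(3) = 1.756 / sqrt(3) = 1.0138271
uc = sqrt(u_A^2 + u_B^2) = sqrt(0.40433333^2 + 1.0138271^2) = 1.091481
U = k * uc = 2.58 * 1.091481
U = 2.8160

2.8160


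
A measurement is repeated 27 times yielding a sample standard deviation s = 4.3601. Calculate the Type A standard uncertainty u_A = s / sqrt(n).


u_A = s / sqrt(n)
u_A = 4.3601 / sqrt(27)
u_A = 4.3601 / 5.1961524
u_A = 0.8391

0.8391


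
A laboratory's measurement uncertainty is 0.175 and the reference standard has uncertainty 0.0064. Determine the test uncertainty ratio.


TUR = u_lab / u_ref
= 0.175 / 0.0064
= 27.3437

27.3437


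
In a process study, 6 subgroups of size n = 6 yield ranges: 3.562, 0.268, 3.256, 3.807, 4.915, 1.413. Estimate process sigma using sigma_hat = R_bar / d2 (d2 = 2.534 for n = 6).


R_bar = (3.562 + 0.268 + 3.256 + 3.807 + 4.915 + 1.413) / 6
R_bar = 17.221 / 6 = 2.8701667
sigma_hat = R_bar / d2 = 2.8701667 / 2.534 = 1.1327

1.1327


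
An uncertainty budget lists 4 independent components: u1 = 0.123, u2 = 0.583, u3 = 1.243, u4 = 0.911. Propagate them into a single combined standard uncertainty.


uc = sqrt(0.123^2 + 0.583^2 + 1.243^2 + 0.911^2)
uc = sqrt(2.729988)
uc = 1.6523

1.6523


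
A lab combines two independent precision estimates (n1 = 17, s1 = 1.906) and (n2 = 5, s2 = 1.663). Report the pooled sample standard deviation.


s_p = sqrt(((n1-1)*s1^2 + (n2-1)*s2^2) / (n1+n2-2))
numerator = (17-1)*1.906^2 + (5-1)*1.663^2 = 58.125376 + 11.062276 = 69.187652
denominator = 17 + 5 - 2 = 20
s_p^2 = 69.187652 / 20 = 3.4593826
s_p = sqrt(3.4593826) = 1.8599

1.8599


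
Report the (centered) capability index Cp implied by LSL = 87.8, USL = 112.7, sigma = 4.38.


Cp = (USL - LSL) / (6 * sigma)
= (112.7 - 87.8) / (6 * 4.38)
= 24.9000 / 26.2800
= 0.9475

0.9475


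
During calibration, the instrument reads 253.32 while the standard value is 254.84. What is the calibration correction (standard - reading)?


Correction = standard - reading
= 254.84 - 253.32
= 1.5200

1.5200


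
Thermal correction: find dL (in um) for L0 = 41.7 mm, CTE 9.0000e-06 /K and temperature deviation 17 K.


dL = L * alpha * dT
= 41.7 * 9.0000e-06 * 17
= 0.0063801 mm
dL_um = 0.0063801 * 1000 = 6.3801 um

6.3801


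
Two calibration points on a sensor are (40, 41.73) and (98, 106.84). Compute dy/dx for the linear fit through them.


slope = (y2 - y1) / (x2 - x1)
= (106.84 - 41.73) / (98 - 40)
= 65.1100 / 58
= 1.1226

1.1226


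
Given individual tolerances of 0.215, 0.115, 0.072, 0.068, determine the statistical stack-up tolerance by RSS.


RSS = sqrt(0.215^2 + 0.115^2 + 0.072^2 + 0.068^2)
= sqrt(0.069258)
= 0.2632

0.2632


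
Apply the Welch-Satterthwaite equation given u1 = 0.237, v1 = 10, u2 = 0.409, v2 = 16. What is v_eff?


uc = sqrt(u1^2 + u2^2) = sqrt(0.237^2 + 0.409^2) = 0.47270498
v_eff = uc^4 / (u1^4/v1 + u2^4/v2)
= 0.47270498^4 / (0.237^4/10 + 0.409^4/16)
= 0.049929902 / 0.002064429
v_eff = 24.1858

24.1858


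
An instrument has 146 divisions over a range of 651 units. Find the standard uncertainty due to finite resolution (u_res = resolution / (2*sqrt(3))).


resolution = range / divisions
resolution = 651 / 146 = 4.4589041
u_res = resolution / (2*sqrt(3))
u_res = 4.4589041 / 3.4641016
u_res = 1.2872

1.2872


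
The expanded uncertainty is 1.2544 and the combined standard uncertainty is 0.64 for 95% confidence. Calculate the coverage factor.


k = U / uc
k = 1.2544 / 0.64
k = 1.96

1.96


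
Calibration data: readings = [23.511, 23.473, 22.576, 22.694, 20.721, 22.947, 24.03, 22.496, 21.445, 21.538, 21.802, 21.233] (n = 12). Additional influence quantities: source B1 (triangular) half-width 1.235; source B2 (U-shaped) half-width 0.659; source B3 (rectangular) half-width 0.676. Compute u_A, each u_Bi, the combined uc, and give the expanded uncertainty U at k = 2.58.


mean = (23.511 + 23.473 + 22.576 + 22.694 + 20.721 + 22.947 + 24.03 + 22.496 + 21.445 + 21.538 + 21.802 + 21.233) / 12 = 22.37216667
s = sqrt(sum((x - mean)^2)/(n-1)) = 1.0292404
u_A = s / sqrt(n) = 1.0292404 / sqrt(12) = 0.29711611
u_B1 = 1.235 / sqrt(6) = 0.50418664
u_B2 = 0.659 / sqrt(2) = 0.46598337
u_B3 = 0.676 / sqrt(3) = 0.39028878
uc = sqrt(0.29711611^2 + 0.50418664^2 + 0.46598337^2 + 0.39028878^2) = 0.8437701
U = k * uc = 2.58 * 0.8437701
U = 2.1769

2.1769


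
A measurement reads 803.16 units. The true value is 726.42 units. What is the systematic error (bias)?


Systematic error = measured - true
= 803.16 - 726.42
= 76.7400

76.7400


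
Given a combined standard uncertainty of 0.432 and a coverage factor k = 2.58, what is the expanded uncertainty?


U = k * uc
U = 2.58 * 0.432
U = 1.1146

1.1146


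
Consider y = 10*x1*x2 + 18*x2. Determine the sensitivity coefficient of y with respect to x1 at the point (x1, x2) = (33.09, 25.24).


y = 10*x1*x2 + 18*x2
dy/dx1 = 10*x2
Evaluate at x2 = 25.24: c1 = 10 * 25.24
c1 = 252.4000

252.4000


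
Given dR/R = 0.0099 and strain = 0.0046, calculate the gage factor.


GF = (dR/R) / epsilon
= 0.0099 / 0.0046
= 2.1522

2.1522


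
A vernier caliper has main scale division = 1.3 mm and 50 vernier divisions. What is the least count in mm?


LC = MSD / n_div
= 1.3 / 50
= 0.0260

0.0260


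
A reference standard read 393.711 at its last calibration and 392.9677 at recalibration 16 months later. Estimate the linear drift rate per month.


rate = (v2 - v1) / months
= (392.9677 - 393.711) / 16
= -0.7433 / 16
= -0.0465

-0.0465


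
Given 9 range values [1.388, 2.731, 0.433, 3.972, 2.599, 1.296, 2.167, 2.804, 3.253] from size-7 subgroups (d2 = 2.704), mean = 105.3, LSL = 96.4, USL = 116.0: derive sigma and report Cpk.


R_bar = (1.388 + 2.731 + 0.433 + 3.972 + 2.599 + 1.296 + 2.167 + 2.804 + 3.253) / 9 = 2.2936667
sigma = R_bar / d2 = 2.2936667 / 2.704 = 0.84824952
Cp = (USL - LSL)/(6*sigma) = (116.0 - 96.4)/(6*0.84824952) = 3.8511
Cpu = (116.0 - 105.3)/(3*0.84824952) = 4.2047
Cpl = (105.3 - 96.4)/(3*0.84824952) = 3.4974
Cpk = min(Cpu, Cpl) = 3.4974

3.4974


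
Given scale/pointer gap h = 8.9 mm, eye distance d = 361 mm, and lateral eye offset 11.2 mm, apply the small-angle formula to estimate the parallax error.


error = h * offset / d
= 8.9 * 11.2 / 361
= 0.2761

0.2761


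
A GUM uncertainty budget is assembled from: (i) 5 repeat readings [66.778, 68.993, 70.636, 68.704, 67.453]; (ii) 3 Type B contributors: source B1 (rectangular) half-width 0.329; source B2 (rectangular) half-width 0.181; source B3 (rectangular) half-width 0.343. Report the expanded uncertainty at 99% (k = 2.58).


mean = (66.778 + 68.993 + 70.636 + 68.704 + 67.453) / 5 = 68.5128
s = sqrt(sum((x - mean)^2)/(n-1)) = 1.4922998
u_A = s / sqrt(n) = 1.4922998 / sqrt(5) = 0.66737676
u_B1 = 0.329 / sqrt(3) = 0.18994824
u_B2 = 0.181 / sqrt(3) = 0.1045004
u_B3 = 0.343 / sqrt(3) = 0.19803114
uc = sqrt(0.66737676^2 + 0.18994824^2 + 0.1045004^2 + 0.19803114^2) = 0.72911504
U = k * uc = 2.58 * 0.72911504
U = 1.8811

1.8811


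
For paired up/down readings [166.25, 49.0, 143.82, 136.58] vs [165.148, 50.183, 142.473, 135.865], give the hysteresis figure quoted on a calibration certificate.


|166.25 - 165.148| = 1.1020
|49.0 - 50.183| = 1.1830
|143.82 - 142.473| = 1.3470
|136.58 - 135.865| = 0.7150
hysteresis = max(diffs) = 1.3470

1.3470


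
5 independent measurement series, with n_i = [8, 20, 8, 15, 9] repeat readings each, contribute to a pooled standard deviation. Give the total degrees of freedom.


nu = sum_i (n_i - 1)
nu = ((8 - 1) + (20 - 1) + (8 - 1) + (15 - 1) + (9 - 1))
nu = 7 + 19 + 7 + 14 + 8
nu = 55

55


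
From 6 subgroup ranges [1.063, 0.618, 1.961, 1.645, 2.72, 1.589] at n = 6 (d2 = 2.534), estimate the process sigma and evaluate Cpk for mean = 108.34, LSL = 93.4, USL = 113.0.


R_bar = (1.063 + 0.618 + 1.961 + 1.645 + 2.72 + 1.589) / 6 = 1.5993333
sigma = R_bar / d2 = 1.5993333 / 2.534 = 0.63114968
Cp = (USL - LSL)/(6*sigma) = (113.0 - 93.4)/(6*0.63114968) = 5.1757
Cpu = (113.0 - 108.34)/(3*0.63114968) = 2.4611
Cpl = (108.34 - 93.4)/(3*0.63114968) = 7.8904
Cpk = min(Cpu, Cpl) = 2.4611

2.4611


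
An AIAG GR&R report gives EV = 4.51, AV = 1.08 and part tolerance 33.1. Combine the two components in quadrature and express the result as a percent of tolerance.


GRR = sqrt(EV^2 + AV^2) = sqrt(4.51^2 + 1.08^2) = 4.6375101
%GRR = GRR / tol * 100 = 4.6375101 / 33.1 * 100
%GRR = 14.0106

14.0106


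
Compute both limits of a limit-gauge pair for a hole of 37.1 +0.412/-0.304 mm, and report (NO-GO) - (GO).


GO = nominal - lower_tol (smallest hole = maximum material condition)
GO = 37.1 - 0.304 = 36.796
NO-GO = nominal + upper_tol (largest hole = least material condition)
NO-GO = 37.1 + 0.412 = 37.512
spread = NO-GO - GO = 37.512 - 36.796 = 0.7160

0.7160


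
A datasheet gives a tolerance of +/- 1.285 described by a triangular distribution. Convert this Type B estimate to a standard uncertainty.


u_B = half_width / sqrt(6)
u_B = 1.285 / 2.4494897
u_B = 0.5246

0.5246


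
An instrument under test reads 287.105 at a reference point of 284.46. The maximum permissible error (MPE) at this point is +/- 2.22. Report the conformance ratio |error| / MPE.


e = indication - reference = 287.105 - 284.46 = 2.6450
|e| = 2.6450
ratio = |e| / MPE = 2.6450 / 2.22
ratio = 1.1914

1.1914


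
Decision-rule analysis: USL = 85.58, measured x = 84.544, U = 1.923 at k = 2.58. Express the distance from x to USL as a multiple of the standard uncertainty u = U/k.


u = U / k = 1.923 / 2.58 = 0.74534884
margin = |USL - x| = |85.58 - 84.544| = 1.036
z = margin / u = 1.036 / 0.74534884
z = 1.3900

1.3900


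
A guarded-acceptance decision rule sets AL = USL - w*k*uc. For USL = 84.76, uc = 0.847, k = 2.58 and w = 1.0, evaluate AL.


U = k * uc = 2.58 * 0.847 = 2.18526
guard band g = w * U = 1.0 * 2.18526 = 2.18526
AL = USL - g = 84.76 - 2.18526
AL = 82.5747

82.5747


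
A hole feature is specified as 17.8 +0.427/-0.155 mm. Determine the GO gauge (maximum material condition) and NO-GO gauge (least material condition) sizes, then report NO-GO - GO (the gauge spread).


GO = nominal - lower_tol (smallest hole = maximum material condition)
GO = 17.8 - 0.155 = 17.645
NO-GO = nominal + upper_tol (largest hole = least material condition)
NO-GO = 17.8 + 0.427 = 18.227
spread = NO-GO - GO = 18.227 - 17.645 = 0.5820

0.5820


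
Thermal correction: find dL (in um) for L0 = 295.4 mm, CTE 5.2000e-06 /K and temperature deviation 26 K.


dL = L * alpha * dT
= 295.4 * 5.2000e-06 * 26
= 0.0399381 mm
dL_um = 0.0399381 * 1000 = 39.9381 um

39.9381


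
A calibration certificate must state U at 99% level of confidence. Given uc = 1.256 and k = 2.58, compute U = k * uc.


U = k * uc
U = 2.58 * 1.256
U = 3.2405

3.2405


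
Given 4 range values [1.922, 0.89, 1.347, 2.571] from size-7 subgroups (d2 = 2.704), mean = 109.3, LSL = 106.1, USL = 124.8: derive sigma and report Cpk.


R_bar = (1.922 + 0.89 + 1.347 + 2.571) / 4 = 1.6825
sigma = R_bar / d2 = 1.6825 / 2.704 = 0.62222633
Cp = (USL - LSL)/(6*sigma) = (124.8 - 106.1)/(6*0.62222633) = 5.0089
Cpu = (124.8 - 109.3)/(3*0.62222633) = 8.3035
Cpl = (109.3 - 106.1)/(3*0.62222633) = 1.7143
Cpk = min(Cpu, Cpl) = 1.7143

1.7143


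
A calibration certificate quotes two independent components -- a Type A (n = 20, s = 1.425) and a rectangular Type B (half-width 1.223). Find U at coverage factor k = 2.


u_A = s / sqrt(n) = 1.425 / sqrt(20) = 0.31863969
u_B = half_width / sqrt(3) = 1.223 / sqrt(3) = 0.70609938
uc = sqrt(u_A^2 + u_B^2) = sqrt(0.31863969^2 + 0.70609938^2) = 0.77466611
U = k * uc = 2 * 0.77466611
U = 1.5493

1.5493


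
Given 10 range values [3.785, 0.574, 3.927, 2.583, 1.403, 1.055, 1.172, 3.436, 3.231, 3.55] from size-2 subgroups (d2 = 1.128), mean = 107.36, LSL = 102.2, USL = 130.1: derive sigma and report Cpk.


R_bar = (3.785 + 0.574 + 3.927 + 2.583 + 1.403 + 1.055 + 1.172 + 3.436 + 3.231 + 3.55) / 10 = 2.4716
sigma = R_bar / d2 = 2.4716 / 1.128 = 2.1911348
Cp = (USL - LSL)/(6*sigma) = (130.1 - 102.2)/(6*2.1911348) = 2.1222
Cpu = (130.1 - 107.36)/(3*2.1911348) = 3.4594
Cpl = (107.36 - 102.2)/(3*2.1911348) = 0.7850
Cpk = min(Cpu, Cpl) = 0.7850

0.7850


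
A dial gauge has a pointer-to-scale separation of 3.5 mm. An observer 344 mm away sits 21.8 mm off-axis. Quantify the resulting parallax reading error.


error = h * offset / d
= 3.5 * 21.8 / 344
= 0.2218

0.2218


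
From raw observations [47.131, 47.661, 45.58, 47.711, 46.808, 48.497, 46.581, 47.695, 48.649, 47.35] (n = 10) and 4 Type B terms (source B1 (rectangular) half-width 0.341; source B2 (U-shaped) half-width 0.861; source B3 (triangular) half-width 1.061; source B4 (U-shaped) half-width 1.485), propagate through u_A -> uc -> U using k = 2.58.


mean = (47.131 + 47.661 + 45.58 + 47.711 + 46.808 + 48.497 + 46.581 + 47.695 + 48.649 + 47.35) / 10 = 47.3663
s = sqrt(sum((x - mean)^2)/(n-1)) = 0.90752448
u_A = s / sqrt(n) = 0.90752448 / sqrt(10) = 0.28698444
u_B1 = 0.341 / sqrt(3) = 0.19687644
u_B2 = 0.861 / sqrt(2) = 0.60881894
u_B3 = 1.061 / sqrt(6) = 0.43315144
u_B4 = 1.485 / sqrt(2) = 1.0500536
uc = sqrt(0.28698444^2 + 0.19687644^2 + 0.60881894^2 + 0.43315144^2 + 1.0500536^2) = 1.3349208
U = k * uc = 2.58 * 1.3349208
U = 3.4441

3.4441
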